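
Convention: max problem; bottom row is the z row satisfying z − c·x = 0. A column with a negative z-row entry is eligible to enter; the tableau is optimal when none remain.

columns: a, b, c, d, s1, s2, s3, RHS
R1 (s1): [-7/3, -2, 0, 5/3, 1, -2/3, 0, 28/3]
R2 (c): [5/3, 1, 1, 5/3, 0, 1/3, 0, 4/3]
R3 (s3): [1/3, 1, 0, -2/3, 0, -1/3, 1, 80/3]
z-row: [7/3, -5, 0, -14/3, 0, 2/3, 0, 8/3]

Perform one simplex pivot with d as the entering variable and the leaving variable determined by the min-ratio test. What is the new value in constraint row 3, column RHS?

Ratio test on column d — row 1: (28/3)/(5/3) = 28/5; row 2: (4/3)/(5/3) = 4/5; row 3: entry -2/3 ≤ 0. Minimum is 4/5 at row 2 (c leaves); pivot element 5/3.
Divide row 2 by 5/3; eliminate column d from the other rows.
Row 3 update in column RHS: 80/3 − (-2/3)·(4/5) = 136/5.

136/5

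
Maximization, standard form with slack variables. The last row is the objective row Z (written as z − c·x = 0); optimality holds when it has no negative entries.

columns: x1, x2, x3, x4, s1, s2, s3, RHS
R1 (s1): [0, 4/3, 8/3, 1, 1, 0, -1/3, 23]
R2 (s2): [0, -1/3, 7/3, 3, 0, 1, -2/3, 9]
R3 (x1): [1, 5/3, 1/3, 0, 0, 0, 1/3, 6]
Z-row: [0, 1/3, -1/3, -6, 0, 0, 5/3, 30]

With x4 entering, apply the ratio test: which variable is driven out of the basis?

Column x4 entries and ratios — s1: 23/1 = 23; s2: 9/3 = 3; x1: 0 ≤ 0, skip.
Smallest ratio is 3 in the row of s2, so s2 leaves.

s2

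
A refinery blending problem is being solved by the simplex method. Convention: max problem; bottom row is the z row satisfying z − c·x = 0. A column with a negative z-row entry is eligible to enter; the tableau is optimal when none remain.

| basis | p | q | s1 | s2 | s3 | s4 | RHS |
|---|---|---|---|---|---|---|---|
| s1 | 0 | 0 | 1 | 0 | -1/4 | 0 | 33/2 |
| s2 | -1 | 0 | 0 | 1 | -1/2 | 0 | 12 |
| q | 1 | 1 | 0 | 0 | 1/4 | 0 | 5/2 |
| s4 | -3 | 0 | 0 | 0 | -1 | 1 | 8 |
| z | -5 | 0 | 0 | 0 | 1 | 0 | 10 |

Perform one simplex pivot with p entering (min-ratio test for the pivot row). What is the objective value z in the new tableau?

Ratio test on column p — row 1: entry 0 ≤ 0; row 2: entry -1 ≤ 0; row 3: (5/2)/1 = 5/2; row 4: entry -3 ≤ 0. Minimum is 5/2 at row 3 (q leaves); pivot element 1.
Pivot on row 3; the z-row RHS becomes 10 − (-5)·(5/2) = 45/2.

45/2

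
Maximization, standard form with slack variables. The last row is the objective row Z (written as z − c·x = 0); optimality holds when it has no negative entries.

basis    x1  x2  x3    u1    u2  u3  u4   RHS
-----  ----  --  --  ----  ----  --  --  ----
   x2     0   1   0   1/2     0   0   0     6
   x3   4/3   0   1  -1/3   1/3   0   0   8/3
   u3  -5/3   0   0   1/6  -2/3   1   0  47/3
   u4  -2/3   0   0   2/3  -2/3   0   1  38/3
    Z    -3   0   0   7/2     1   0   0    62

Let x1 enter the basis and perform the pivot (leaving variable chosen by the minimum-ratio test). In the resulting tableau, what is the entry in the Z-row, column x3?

Ratio test on column x1 — row 1: entry 0 ≤ 0; row 2: (8/3)/(4/3) = 2; row 3: entry -5/3 ≤ 0; row 4: entry -2/3 ≤ 0. Minimum is 2 at row 2 (x3 leaves); pivot element 4/3.
Divide row 2 by 4/3; eliminate column x1 from the other rows.
Z-row update in column x3: 0 − (-3)·(3/4) = 9/4.

9/4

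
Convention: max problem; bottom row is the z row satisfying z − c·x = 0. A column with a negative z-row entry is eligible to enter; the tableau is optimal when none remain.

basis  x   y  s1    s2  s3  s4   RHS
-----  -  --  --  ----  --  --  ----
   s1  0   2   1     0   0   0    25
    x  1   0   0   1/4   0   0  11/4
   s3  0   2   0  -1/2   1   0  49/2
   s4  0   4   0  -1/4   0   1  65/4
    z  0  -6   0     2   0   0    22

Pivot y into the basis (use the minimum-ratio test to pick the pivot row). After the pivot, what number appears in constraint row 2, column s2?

Ratio test on column y — row 1: 25/2 = 25/2; row 2: entry 0 ≤ 0; row 3: (49/2)/2 = 49/4; row 4: (65/4)/4 = 65/16. Minimum is 65/16 at row 4 (s4 leaves); pivot element 4.
Divide row 4 by 4; eliminate column y from the other rows.
Row 2 update in column s2: 1/4 − 0·(-1/16) = 1/4.

1/4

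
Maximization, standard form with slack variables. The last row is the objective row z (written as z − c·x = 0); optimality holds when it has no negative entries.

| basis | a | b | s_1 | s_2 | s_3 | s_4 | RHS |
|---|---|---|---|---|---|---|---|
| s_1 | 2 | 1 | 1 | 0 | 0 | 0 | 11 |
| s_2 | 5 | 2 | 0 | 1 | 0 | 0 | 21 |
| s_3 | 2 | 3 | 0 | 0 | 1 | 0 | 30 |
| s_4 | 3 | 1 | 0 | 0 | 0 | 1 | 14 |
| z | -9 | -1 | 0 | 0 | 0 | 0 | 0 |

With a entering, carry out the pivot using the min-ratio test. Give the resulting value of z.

189/5

Ratio test on column a — row 1: 11/2 = 11/2; row 2: 21/5 = 21/5; row 3: 30/2 = 15; row 4: 14/3 = 14/3. Minimum is 21/5 at row 2 (s_2 leaves); pivot element 5.
Pivot on row 2; the z-row RHS becomes 0 − (-9)·(21/5) = 189/5.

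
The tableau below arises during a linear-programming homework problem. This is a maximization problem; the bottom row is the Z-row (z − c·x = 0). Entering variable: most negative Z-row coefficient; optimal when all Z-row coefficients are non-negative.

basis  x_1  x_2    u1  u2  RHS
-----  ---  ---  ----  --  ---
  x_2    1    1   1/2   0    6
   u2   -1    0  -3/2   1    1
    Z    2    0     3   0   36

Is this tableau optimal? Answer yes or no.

Every Z-row coefficient is ≥ 0, so the tableau is optimal.

yes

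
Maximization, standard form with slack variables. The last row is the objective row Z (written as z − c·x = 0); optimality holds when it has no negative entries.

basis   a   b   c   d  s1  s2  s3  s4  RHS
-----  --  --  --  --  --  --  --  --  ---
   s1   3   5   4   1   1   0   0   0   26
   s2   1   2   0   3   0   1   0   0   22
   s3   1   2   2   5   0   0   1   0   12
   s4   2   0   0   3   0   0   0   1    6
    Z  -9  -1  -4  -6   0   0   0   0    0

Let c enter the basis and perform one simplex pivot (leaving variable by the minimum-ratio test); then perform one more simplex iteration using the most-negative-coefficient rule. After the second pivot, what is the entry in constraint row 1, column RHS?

Ratio test on column c — row 1: 26/4 = 13/2; row 2: entry 0 ≤ 0; row 3: 12/2 = 6; row 4: entry 0 ≤ 0. Minimum is 6 at row 3 (s3 leaves); pivot element 2.
Divide row 3 by 2; eliminate column c from the other rows.
Second iteration: most negative Z-row entry is -7 in column a, so a enters.
Ratio test on column a — row 1: 2/1 = 2; row 2: 22/1 = 22; row 3: 6/(1/2) = 12; row 4: 6/2 = 3. Minimum is 2 at row 1 (s1 leaves); pivot element 1.
Divide row 1 by 1; eliminate column a from the other rows.
After both pivots, the entry at constraint row 1, column RHS is 2.

2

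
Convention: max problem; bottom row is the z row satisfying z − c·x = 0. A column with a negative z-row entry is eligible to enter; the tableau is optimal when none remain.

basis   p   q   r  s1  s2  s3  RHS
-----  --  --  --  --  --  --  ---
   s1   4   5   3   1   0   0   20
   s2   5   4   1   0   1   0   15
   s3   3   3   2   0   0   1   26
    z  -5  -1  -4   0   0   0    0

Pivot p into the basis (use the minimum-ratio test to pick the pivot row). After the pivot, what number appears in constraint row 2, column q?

Ratio test on column p — row 1: 20/4 = 5; row 2: 15/5 = 3; row 3: 26/3 = 26/3. Minimum is 3 at row 2 (s2 leaves); pivot element 5.
Divide row 2 by 5; eliminate column p from the other rows.
In the new row 2, the q entry is the old entry divided by the pivot: 4/5 = 4/5.

4/5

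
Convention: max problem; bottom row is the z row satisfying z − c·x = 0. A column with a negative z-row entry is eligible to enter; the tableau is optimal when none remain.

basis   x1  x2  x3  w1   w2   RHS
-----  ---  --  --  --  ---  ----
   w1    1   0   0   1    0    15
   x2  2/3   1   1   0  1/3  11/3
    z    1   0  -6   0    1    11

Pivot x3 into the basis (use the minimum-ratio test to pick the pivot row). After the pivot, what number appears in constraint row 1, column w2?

0

Ratio test on column x3 — row 1: entry 0 ≤ 0; row 2: (11/3)/1 = 11/3. Minimum is 11/3 at row 2 (x2 leaves); pivot element 1.
Divide row 2 by 1; eliminate column x3 from the other rows.
Row 1 update in column w2: 0 − 0·(1/3) = 0.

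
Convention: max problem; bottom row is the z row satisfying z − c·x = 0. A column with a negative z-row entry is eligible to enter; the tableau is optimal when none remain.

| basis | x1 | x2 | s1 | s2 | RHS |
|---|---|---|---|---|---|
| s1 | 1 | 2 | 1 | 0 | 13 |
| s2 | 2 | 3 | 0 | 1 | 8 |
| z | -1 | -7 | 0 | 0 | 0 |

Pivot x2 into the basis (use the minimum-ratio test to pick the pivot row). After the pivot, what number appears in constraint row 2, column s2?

Ratio test on column x2 — row 1: 13/2 = 13/2; row 2: 8/3 = 8/3. Minimum is 8/3 at row 2 (s2 leaves); pivot element 3.
Divide row 2 by 3; eliminate column x2 from the other rows.
In the new row 2, the s2 entry is the old entry divided by the pivot: 1/3 = 1/3.

1/3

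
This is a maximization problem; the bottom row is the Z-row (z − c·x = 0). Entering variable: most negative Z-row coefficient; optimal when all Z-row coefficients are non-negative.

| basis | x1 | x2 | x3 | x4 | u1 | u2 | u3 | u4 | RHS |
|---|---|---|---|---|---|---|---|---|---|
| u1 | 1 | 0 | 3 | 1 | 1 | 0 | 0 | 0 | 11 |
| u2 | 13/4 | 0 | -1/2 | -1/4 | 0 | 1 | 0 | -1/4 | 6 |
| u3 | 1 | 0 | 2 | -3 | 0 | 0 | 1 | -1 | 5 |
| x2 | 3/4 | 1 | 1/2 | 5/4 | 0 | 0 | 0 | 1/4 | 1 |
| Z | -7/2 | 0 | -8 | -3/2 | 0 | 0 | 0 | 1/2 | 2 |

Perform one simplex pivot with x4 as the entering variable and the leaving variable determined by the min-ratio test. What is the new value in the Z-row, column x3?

Ratio test on column x4 — row 1: 11/1 = 11; row 2: entry -1/4 ≤ 0; row 3: entry -3 ≤ 0; row 4: 1/(5/4) = 4/5. Minimum is 4/5 at row 4 (x2 leaves); pivot element 5/4.
Divide row 4 by 5/4; eliminate column x4 from the other rows.
Z-row update in column x3: -8 − (-3/2)·(2/5) = -37/5.

-37/5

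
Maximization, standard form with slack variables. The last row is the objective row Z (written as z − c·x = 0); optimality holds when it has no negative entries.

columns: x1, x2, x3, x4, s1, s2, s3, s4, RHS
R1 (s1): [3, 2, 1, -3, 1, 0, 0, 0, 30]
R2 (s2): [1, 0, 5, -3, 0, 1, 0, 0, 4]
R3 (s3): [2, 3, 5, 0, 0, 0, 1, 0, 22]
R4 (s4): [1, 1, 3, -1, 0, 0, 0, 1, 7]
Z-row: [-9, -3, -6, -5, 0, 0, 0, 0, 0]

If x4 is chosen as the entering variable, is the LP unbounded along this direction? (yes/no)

yes

Every constraint-row entry in column x4 is ≤ 0, so increasing x4 is unbounded.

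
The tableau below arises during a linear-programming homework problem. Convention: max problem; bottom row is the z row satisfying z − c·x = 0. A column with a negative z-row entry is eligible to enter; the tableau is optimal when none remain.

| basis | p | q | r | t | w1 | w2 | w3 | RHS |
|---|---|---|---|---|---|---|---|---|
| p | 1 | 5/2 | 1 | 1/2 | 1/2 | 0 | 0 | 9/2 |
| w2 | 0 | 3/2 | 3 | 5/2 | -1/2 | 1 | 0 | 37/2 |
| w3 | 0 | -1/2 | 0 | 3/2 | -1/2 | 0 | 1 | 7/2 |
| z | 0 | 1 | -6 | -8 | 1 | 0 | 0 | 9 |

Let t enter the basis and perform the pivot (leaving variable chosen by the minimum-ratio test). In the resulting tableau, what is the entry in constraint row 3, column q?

Ratio test on column t — row 1: (9/2)/(1/2) = 9; row 2: (37/2)/(5/2) = 37/5; row 3: (7/2)/(3/2) = 7/3. Minimum is 7/3 at row 3 (w3 leaves); pivot element 3/2.
Divide row 3 by 3/2; eliminate column t from the other rows.
In the new row 3, the q entry is the old entry divided by the pivot: (-1/2)/(3/2) = -1/3.

-1/3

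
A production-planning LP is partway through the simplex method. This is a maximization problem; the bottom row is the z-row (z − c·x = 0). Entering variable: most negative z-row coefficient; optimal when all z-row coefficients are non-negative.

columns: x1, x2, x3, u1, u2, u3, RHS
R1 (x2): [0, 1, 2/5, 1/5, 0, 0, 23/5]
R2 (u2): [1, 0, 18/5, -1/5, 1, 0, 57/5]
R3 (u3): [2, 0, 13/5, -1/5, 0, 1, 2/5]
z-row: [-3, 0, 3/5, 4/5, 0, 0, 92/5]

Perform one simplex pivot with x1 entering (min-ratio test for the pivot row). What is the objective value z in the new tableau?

19

Ratio test on column x1 — row 1: entry 0 ≤ 0; row 2: (57/5)/1 = 57/5; row 3: (2/5)/2 = 1/5. Minimum is 1/5 at row 3 (u3 leaves); pivot element 2.
Pivot on row 3; the z-row RHS becomes 92/5 − (-3)·(1/5) = 19.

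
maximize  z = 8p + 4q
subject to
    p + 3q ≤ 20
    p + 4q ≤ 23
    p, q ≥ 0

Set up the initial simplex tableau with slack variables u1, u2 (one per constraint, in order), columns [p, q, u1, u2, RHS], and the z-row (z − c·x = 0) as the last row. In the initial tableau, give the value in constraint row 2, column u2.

1

Slack u2 belongs to constraint 2; its column is the unit vector e_2, so the entry in row 2 is 1.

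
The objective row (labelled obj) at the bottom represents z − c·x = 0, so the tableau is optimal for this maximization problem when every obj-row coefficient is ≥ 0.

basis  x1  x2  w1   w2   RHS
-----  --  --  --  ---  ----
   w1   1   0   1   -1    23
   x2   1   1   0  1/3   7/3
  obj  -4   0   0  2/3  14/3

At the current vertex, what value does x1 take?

0

x1 is not in the basis, so in the current basic feasible solution x1 = 0.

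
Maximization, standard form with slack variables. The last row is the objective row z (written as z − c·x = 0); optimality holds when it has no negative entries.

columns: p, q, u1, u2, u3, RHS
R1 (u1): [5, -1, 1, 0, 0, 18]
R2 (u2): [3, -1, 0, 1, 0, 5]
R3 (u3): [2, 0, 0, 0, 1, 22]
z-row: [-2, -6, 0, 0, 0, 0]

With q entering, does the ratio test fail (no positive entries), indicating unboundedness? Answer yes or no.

yes

Every constraint-row entry in column q is ≤ 0, so increasing q is unbounded.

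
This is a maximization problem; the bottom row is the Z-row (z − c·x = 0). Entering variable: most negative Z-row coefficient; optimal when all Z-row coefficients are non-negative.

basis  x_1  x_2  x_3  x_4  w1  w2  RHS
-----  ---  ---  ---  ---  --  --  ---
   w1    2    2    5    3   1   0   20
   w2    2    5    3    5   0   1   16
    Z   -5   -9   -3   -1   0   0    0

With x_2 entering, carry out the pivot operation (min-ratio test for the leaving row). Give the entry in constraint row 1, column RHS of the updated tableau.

68/5

Ratio test on column x_2 — row 1: 20/2 = 10; row 2: 16/5 = 16/5. Minimum is 16/5 at row 2 (w2 leaves); pivot element 5.
Divide row 2 by 5; eliminate column x_2 from the other rows.
Row 1 update in column RHS: 20 − 2·(16/5) = 68/5.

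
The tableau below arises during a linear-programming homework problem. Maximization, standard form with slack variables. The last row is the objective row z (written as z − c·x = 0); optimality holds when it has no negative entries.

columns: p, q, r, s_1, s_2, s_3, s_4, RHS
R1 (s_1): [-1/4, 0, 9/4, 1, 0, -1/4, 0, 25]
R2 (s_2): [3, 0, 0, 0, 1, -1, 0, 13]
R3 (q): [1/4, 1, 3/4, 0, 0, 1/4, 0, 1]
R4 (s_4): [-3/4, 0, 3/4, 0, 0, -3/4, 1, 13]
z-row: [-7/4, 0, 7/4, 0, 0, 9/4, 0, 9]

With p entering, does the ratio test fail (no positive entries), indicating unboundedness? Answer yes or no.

Column p has positive entries in row(s) 2, 3, so the ratio test bounds it — not unbounded.

no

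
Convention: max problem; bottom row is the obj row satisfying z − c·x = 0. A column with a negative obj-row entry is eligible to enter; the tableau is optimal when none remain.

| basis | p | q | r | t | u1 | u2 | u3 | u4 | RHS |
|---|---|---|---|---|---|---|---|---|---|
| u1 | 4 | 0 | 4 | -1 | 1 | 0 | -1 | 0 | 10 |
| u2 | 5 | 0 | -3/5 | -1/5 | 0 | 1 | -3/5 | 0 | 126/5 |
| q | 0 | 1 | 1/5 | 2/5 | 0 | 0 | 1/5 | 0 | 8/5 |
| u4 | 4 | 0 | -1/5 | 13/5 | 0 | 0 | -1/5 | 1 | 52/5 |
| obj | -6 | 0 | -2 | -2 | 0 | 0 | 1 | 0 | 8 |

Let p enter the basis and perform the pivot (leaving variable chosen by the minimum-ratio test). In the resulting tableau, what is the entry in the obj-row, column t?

Ratio test on column p — row 1: 10/4 = 5/2; row 2: (126/5)/5 = 126/25; row 3: entry 0 ≤ 0; row 4: (52/5)/4 = 13/5. Minimum is 5/2 at row 1 (u1 leaves); pivot element 4.
Divide row 1 by 4; eliminate column p from the other rows.
obj-row update in column t: -2 − (-6)·(-1/4) = -7/2.

-7/2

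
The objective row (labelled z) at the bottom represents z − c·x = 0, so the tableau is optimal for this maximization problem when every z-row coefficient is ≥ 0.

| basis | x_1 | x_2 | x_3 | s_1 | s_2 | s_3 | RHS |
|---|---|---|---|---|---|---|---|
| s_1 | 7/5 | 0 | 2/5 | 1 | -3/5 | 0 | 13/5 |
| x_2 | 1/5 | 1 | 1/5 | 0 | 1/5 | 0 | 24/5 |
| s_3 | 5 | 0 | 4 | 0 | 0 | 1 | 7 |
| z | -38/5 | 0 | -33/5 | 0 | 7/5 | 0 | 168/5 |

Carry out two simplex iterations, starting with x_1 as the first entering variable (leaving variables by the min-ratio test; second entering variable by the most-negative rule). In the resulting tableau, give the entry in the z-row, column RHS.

Ratio test on column x_1 — row 1: (13/5)/(7/5) = 13/7; row 2: (24/5)/(1/5) = 24; row 3: 7/5 = 7/5. Minimum is 7/5 at row 3 (s_3 leaves); pivot element 5.
Divide row 3 by 5; eliminate column x_1 from the other rows.
Second iteration: most negative z-row entry is -13/25 in column x_3, so x_3 enters.
Ratio test on column x_3 — row 1: entry -18/25 ≤ 0; row 2: (113/25)/(1/25) = 113; row 3: (7/5)/(4/5) = 7/4. Minimum is 7/4 at row 3 (x_1 leaves); pivot element 4/5.
Divide row 3 by 4/5; eliminate column x_3 from the other rows.
After both pivots, the entry at the z-row, column RHS is 903/20.

903/20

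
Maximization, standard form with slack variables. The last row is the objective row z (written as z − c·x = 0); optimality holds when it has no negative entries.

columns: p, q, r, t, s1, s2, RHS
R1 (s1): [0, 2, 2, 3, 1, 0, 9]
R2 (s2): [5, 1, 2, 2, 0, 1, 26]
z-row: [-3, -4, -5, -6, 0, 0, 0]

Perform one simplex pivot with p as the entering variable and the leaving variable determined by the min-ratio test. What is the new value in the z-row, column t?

Ratio test on column p — row 1: entry 0 ≤ 0; row 2: 26/5 = 26/5. Minimum is 26/5 at row 2 (s2 leaves); pivot element 5.
Divide row 2 by 5; eliminate column p from the other rows.
z-row update in column t: -6 − (-3)·(2/5) = -24/5.

-24/5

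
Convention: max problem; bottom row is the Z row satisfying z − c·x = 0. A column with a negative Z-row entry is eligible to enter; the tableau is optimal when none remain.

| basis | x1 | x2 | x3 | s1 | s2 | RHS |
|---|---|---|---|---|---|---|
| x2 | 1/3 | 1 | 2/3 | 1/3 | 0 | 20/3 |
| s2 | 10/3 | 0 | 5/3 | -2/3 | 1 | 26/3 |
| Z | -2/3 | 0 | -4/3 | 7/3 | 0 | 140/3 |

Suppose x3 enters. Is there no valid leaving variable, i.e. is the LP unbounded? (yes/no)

Column x3 has positive entries in row(s) 1, 2, so the ratio test bounds it — not unbounded.

no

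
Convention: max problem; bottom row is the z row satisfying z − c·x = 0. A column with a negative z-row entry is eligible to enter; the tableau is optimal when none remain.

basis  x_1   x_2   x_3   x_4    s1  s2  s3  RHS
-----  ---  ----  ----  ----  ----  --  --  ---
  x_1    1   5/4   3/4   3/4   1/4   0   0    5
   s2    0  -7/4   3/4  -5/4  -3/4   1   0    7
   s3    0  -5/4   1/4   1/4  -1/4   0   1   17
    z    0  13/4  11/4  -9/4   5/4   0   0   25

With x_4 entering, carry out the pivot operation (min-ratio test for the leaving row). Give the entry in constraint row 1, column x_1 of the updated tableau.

4/3

Ratio test on column x_4 — row 1: 5/(3/4) = 20/3; row 2: entry -5/4 ≤ 0; row 3: 17/(1/4) = 68. Minimum is 20/3 at row 1 (x_1 leaves); pivot element 3/4.
Divide row 1 by 3/4; eliminate column x_4 from the other rows.
In the new row 1, the x_1 entry is the old entry divided by the pivot: 1/(3/4) = 4/3.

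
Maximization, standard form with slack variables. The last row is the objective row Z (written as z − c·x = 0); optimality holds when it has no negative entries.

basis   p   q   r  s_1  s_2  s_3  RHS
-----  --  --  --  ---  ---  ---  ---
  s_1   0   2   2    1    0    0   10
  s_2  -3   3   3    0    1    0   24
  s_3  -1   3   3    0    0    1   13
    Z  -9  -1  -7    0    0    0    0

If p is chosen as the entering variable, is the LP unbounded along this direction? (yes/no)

Every constraint-row entry in column p is ≤ 0, so increasing p is unbounded.

yes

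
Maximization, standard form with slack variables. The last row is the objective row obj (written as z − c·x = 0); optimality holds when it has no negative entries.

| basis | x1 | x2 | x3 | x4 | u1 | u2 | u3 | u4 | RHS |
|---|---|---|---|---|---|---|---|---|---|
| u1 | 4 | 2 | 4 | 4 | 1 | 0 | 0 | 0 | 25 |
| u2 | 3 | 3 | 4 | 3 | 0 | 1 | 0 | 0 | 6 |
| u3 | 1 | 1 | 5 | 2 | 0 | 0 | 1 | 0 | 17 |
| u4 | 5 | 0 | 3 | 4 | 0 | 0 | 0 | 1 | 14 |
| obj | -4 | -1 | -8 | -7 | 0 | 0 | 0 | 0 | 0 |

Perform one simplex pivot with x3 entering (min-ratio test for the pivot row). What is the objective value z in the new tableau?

Ratio test on column x3 — row 1: 25/4 = 25/4; row 2: 6/4 = 3/2; row 3: 17/5 = 17/5; row 4: 14/3 = 14/3. Minimum is 3/2 at row 2 (u2 leaves); pivot element 4.
Pivot on row 2; the obj-row RHS becomes 0 − (-8)·(3/2) = 12.

12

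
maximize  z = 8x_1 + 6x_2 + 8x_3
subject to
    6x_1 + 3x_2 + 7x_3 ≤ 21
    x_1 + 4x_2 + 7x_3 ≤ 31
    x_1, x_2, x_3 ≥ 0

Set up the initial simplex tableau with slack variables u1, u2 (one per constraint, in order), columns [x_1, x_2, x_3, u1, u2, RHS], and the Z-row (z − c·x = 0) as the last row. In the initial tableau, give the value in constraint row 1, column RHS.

The RHS of constraint 1 is b_1 = 21.

21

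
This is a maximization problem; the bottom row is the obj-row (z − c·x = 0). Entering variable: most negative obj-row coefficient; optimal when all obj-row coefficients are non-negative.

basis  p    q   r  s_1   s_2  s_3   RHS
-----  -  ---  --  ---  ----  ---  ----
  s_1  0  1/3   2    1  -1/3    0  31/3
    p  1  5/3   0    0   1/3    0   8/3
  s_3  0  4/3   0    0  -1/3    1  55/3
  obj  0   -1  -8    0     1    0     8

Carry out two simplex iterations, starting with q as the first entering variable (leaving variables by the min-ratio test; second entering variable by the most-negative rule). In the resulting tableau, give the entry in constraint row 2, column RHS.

8/5

Ratio test on column q — row 1: (31/3)/(1/3) = 31; row 2: (8/3)/(5/3) = 8/5; row 3: (55/3)/(4/3) = 55/4. Minimum is 8/5 at row 2 (p leaves); pivot element 5/3.
Divide row 2 by 5/3; eliminate column q from the other rows.
Second iteration: most negative obj-row entry is -8 in column r, so r enters.
Ratio test on column r — row 1: (49/5)/2 = 49/10; row 2: entry 0 ≤ 0; row 3: entry 0 ≤ 0. Minimum is 49/10 at row 1 (s_1 leaves); pivot element 2.
Divide row 1 by 2; eliminate column r from the other rows.
After both pivots, the entry at constraint row 2, column RHS is 8/5.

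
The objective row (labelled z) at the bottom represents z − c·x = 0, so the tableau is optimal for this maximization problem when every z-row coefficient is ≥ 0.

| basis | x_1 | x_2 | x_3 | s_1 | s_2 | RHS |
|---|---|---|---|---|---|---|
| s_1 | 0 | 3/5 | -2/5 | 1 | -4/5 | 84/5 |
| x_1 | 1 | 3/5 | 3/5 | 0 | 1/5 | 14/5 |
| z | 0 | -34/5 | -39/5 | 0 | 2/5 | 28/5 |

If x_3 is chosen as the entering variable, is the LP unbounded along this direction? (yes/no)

no

Column x_3 has positive entries in row(s) 2, so the ratio test bounds it — not unbounded.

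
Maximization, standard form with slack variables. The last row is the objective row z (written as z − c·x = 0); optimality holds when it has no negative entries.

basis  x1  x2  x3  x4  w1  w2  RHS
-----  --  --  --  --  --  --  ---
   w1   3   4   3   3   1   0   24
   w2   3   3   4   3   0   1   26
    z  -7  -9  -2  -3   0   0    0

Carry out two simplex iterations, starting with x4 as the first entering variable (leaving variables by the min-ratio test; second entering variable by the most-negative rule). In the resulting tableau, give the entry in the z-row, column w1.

Ratio test on column x4 — row 1: 24/3 = 8; row 2: 26/3 = 26/3. Minimum is 8 at row 1 (w1 leaves); pivot element 3.
Divide row 1 by 3; eliminate column x4 from the other rows.
Second iteration: most negative z-row entry is -5 in column x2, so x2 enters.
Ratio test on column x2 — row 1: 8/(4/3) = 6; row 2: entry -1 ≤ 0. Minimum is 6 at row 1 (x4 leaves); pivot element 4/3.
Divide row 1 by 4/3; eliminate column x2 from the other rows.
After both pivots, the entry at the z-row, column w1 is 9/4.

9/4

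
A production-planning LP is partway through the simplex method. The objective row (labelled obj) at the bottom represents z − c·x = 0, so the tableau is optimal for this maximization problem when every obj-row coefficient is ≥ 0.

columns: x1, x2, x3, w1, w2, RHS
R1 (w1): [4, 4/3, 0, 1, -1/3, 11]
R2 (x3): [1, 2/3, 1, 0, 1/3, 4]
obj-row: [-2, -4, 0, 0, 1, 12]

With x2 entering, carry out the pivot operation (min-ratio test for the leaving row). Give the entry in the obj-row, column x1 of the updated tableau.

4

Ratio test on column x2 — row 1: 11/(4/3) = 33/4; row 2: 4/(2/3) = 6. Minimum is 6 at row 2 (x3 leaves); pivot element 2/3.
Divide row 2 by 2/3; eliminate column x2 from the other rows.
obj-row update in column x1: -2 − (-4)·(3/2) = 4.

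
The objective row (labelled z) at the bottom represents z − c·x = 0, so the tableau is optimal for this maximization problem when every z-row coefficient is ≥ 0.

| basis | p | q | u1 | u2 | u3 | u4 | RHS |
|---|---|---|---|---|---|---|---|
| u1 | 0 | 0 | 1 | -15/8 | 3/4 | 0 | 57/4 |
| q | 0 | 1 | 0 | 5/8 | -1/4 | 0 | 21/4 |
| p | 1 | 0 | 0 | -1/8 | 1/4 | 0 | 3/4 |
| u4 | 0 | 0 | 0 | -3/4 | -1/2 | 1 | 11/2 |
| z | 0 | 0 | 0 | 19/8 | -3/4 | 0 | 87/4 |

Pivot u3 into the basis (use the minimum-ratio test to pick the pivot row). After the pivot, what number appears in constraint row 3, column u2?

-1/2

Ratio test on column u3 — row 1: (57/4)/(3/4) = 19; row 2: entry -1/4 ≤ 0; row 3: (3/4)/(1/4) = 3; row 4: entry -1/2 ≤ 0. Minimum is 3 at row 3 (p leaves); pivot element 1/4.
Divide row 3 by 1/4; eliminate column u3 from the other rows.
In the new row 3, the u2 entry is the old entry divided by the pivot: (-1/8)/(1/4) = -1/2.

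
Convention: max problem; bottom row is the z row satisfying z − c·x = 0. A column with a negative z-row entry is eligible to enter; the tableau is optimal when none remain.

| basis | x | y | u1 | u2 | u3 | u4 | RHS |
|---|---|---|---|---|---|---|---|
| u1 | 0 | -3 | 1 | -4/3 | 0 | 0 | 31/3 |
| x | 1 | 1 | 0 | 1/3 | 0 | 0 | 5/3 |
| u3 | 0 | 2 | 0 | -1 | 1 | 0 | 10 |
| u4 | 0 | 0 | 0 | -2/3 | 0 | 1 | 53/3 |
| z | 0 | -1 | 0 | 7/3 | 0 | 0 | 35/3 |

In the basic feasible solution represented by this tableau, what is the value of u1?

31/3

u1 is basic (row 1); its value is the RHS of that row, 31/3.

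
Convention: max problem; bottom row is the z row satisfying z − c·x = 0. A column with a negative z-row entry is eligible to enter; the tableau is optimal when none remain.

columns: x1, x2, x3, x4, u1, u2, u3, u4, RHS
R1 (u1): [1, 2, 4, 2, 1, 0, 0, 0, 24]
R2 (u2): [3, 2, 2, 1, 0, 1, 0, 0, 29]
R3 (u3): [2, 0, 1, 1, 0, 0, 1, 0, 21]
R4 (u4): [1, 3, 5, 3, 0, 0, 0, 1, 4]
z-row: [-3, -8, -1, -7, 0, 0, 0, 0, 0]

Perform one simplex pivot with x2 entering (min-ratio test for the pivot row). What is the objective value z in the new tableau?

Ratio test on column x2 — row 1: 24/2 = 12; row 2: 29/2 = 29/2; row 3: entry 0 ≤ 0; row 4: 4/3 = 4/3. Minimum is 4/3 at row 4 (u4 leaves); pivot element 3.
Pivot on row 4; the z-row RHS becomes 0 − (-8)·(4/3) = 32/3.

32/3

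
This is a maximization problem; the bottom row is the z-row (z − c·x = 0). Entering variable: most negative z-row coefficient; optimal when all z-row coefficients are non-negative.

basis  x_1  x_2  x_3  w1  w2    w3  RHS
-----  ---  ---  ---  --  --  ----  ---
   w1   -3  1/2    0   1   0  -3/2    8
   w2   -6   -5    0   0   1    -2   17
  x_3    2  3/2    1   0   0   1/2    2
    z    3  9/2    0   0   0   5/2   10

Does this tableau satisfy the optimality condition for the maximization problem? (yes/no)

Every z-row coefficient is ≥ 0, so the tableau is optimal.

yes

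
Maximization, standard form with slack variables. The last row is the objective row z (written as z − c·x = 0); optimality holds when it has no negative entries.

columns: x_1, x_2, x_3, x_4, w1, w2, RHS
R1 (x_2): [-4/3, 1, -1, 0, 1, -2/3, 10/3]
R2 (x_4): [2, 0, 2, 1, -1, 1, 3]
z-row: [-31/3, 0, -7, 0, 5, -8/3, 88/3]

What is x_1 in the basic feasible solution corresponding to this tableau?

x_1 is not in the basis, so in the current basic feasible solution x_1 = 0.

0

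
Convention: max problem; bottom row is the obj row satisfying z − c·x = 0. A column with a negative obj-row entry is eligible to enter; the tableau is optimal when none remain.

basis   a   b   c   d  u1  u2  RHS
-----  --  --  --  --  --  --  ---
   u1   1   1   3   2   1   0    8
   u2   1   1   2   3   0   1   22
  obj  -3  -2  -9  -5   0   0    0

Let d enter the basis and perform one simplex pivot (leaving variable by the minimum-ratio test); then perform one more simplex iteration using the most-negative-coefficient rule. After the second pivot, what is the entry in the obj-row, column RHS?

Ratio test on column d — row 1: 8/2 = 4; row 2: 22/3 = 22/3. Minimum is 4 at row 1 (u1 leaves); pivot element 2.
Divide row 1 by 2; eliminate column d from the other rows.
Second iteration: most negative obj-row entry is -3/2 in column c, so c enters.
Ratio test on column c — row 1: 4/(3/2) = 8/3; row 2: entry -5/2 ≤ 0. Minimum is 8/3 at row 1 (d leaves); pivot element 3/2.
Divide row 1 by 3/2; eliminate column c from the other rows.
After both pivots, the entry at the obj-row, column RHS is 24.

24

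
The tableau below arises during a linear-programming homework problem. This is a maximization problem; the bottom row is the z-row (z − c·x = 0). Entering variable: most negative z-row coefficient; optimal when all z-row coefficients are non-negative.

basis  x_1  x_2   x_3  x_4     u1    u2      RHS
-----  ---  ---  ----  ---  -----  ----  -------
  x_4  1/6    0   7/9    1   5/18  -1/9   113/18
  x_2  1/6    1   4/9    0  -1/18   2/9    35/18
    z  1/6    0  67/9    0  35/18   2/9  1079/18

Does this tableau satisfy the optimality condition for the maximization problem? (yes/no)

yes

Every z-row coefficient is ≥ 0, so the tableau is optimal.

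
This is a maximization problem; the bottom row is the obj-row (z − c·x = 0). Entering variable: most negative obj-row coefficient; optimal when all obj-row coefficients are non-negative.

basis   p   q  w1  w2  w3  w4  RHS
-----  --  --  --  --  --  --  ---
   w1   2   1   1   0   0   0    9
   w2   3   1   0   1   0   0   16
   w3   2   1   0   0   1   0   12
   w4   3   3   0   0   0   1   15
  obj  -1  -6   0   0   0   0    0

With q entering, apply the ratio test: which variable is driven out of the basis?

w4

Column q entries and ratios — w1: 9/1 = 9; w2: 16/1 = 16; w3: 12/1 = 12; w4: 15/3 = 5.
Smallest ratio is 5 in the row of w4, so w4 leaves.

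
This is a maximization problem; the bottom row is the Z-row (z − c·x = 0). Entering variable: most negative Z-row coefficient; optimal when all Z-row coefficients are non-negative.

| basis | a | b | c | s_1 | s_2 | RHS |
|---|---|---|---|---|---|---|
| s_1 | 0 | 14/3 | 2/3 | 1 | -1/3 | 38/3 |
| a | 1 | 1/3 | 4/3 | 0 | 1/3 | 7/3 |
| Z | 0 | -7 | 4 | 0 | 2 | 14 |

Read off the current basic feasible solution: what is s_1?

38/3

s_1 is basic (row 1); its value is the RHS of that row, 38/3.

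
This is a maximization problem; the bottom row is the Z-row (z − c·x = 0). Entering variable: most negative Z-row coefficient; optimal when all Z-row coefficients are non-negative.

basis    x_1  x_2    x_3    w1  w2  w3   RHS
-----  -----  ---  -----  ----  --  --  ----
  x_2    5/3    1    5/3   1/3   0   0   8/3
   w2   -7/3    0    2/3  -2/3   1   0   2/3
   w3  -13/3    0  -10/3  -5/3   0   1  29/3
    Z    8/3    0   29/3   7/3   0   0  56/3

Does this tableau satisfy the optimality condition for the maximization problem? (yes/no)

Every Z-row coefficient is ≥ 0, so the tableau is optimal.

yes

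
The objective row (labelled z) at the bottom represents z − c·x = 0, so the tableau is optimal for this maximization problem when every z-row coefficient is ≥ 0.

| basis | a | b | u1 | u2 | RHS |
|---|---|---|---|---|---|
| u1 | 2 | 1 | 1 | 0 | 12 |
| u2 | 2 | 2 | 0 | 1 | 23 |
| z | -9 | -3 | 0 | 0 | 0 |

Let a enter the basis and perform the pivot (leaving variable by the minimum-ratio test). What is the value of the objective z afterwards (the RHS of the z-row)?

Ratio test on column a — row 1: 12/2 = 6; row 2: 23/2 = 23/2. Minimum is 6 at row 1 (u1 leaves); pivot element 2.
Pivot on row 1; the z-row RHS becomes 0 − (-9)·6 = 54.

54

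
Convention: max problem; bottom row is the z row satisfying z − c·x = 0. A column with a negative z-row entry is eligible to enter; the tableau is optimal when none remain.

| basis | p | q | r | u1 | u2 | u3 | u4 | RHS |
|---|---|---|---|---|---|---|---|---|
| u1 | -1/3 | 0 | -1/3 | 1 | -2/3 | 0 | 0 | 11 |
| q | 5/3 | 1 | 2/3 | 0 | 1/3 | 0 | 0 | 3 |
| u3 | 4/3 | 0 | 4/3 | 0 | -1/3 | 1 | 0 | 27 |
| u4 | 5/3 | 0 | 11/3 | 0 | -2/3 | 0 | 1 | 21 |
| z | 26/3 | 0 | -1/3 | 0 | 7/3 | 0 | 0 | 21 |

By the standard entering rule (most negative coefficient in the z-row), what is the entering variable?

r

Negative z-row entries: r: -1/3.
The most negative is -1/3 in column r, so r enters.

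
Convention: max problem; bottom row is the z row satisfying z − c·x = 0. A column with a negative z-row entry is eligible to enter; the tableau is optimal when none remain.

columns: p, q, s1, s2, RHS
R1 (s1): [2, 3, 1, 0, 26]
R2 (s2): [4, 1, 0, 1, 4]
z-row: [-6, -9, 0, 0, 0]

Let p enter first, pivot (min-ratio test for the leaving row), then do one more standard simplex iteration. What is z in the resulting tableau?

Ratio test on column p — row 1: 26/2 = 13; row 2: 4/4 = 1. Minimum is 1 at row 2 (s2 leaves); pivot element 4.
Pivot on row 2; the z-row RHS becomes 0 − (-6)·1 = 6.
Next entering variable (most negative z-row entry -15/2): q.
Ratio test on column q — row 1: 24/(5/2) = 48/5; row 2: 1/(1/4) = 4. Minimum is 4 at row 2 (p leaves); pivot element 1/4.
After the second pivot the z-row RHS is 6 − (-15/2)·4 = 36.

36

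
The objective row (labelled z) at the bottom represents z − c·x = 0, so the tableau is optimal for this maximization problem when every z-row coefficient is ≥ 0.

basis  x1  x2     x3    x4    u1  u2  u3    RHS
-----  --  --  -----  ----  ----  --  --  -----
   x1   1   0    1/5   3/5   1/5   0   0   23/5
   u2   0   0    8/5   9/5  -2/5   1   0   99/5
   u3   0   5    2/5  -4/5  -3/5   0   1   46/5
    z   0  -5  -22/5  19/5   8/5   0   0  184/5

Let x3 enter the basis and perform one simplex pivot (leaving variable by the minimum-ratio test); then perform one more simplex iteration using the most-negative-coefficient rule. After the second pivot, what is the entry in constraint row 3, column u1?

-1/10

Ratio test on column x3 — row 1: (23/5)/(1/5) = 23; row 2: (99/5)/(8/5) = 99/8; row 3: (46/5)/(2/5) = 23. Minimum is 99/8 at row 2 (u2 leaves); pivot element 8/5.
Divide row 2 by 8/5; eliminate column x3 from the other rows.
Second iteration: most negative z-row entry is -5 in column x2, so x2 enters.
Ratio test on column x2 — row 1: entry 0 ≤ 0; row 2: entry 0 ≤ 0; row 3: (17/4)/5 = 17/20. Minimum is 17/20 at row 3 (u3 leaves); pivot element 5.
Divide row 3 by 5; eliminate column x2 from the other rows.
After both pivots, the entry at constraint row 3, column u1 is -1/10.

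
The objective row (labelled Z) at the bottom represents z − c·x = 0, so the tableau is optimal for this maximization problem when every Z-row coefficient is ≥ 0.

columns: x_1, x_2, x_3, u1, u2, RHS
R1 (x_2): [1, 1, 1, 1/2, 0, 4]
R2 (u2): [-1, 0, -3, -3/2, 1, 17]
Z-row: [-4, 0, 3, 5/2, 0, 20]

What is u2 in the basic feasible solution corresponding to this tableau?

17

u2 is basic (row 2); its value is the RHS of that row, 17.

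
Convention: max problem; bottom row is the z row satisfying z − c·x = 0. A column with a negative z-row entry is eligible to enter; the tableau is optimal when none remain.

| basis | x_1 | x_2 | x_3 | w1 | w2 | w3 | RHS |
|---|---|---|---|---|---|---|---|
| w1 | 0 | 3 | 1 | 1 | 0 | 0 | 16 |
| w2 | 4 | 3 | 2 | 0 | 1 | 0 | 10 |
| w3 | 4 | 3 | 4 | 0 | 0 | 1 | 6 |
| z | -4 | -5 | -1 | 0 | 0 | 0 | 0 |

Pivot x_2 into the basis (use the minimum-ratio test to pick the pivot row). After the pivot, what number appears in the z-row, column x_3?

Ratio test on column x_2 — row 1: 16/3 = 16/3; row 2: 10/3 = 10/3; row 3: 6/3 = 2. Minimum is 2 at row 3 (w3 leaves); pivot element 3.
Divide row 3 by 3; eliminate column x_2 from the other rows.
z-row update in column x_3: -1 − (-5)·(4/3) = 17/3.

17/3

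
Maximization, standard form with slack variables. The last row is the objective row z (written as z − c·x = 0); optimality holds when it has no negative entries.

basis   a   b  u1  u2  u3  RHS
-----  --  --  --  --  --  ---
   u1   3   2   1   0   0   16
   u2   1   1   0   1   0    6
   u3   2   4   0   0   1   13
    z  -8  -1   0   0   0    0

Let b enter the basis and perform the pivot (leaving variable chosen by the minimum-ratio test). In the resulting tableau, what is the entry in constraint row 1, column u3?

Ratio test on column b — row 1: 16/2 = 8; row 2: 6/1 = 6; row 3: 13/4 = 13/4. Minimum is 13/4 at row 3 (u3 leaves); pivot element 4.
Divide row 3 by 4; eliminate column b from the other rows.
Row 1 update in column u3: 0 − 2·(1/4) = -1/2.

-1/2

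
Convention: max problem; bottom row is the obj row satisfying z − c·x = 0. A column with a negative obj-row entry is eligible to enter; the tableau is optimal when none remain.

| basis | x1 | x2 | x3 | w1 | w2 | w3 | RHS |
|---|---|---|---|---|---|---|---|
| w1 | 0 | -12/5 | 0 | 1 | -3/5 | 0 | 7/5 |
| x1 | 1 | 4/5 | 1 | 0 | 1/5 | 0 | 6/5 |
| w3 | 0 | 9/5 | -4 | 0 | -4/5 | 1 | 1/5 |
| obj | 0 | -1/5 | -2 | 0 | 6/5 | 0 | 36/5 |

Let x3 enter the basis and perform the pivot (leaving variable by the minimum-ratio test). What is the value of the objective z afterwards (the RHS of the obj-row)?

48/5

Ratio test on column x3 — row 1: entry 0 ≤ 0; row 2: (6/5)/1 = 6/5; row 3: entry -4 ≤ 0. Minimum is 6/5 at row 2 (x1 leaves); pivot element 1.
Pivot on row 2; the obj-row RHS becomes 36/5 − (-2)·(6/5) = 48/5.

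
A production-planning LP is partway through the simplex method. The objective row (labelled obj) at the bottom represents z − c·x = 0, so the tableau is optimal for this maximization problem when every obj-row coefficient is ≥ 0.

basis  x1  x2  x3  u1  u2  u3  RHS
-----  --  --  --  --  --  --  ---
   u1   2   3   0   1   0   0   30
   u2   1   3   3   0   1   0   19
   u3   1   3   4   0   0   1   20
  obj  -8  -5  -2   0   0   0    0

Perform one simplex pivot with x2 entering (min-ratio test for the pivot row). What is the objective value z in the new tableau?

95/3

Ratio test on column x2 — row 1: 30/3 = 10; row 2: 19/3 = 19/3; row 3: 20/3 = 20/3. Minimum is 19/3 at row 2 (u2 leaves); pivot element 3.
Pivot on row 2; the obj-row RHS becomes 0 − (-5)·(19/3) = 95/3.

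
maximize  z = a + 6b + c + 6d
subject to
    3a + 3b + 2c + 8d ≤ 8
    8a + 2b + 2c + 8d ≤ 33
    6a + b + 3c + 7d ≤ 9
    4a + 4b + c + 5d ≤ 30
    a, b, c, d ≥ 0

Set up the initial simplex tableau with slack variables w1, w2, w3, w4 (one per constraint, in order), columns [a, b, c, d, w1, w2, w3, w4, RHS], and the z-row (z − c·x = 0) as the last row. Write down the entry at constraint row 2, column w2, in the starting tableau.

Slack w2 belongs to constraint 2; its column is the unit vector e_2, so the entry in row 2 is 1.

1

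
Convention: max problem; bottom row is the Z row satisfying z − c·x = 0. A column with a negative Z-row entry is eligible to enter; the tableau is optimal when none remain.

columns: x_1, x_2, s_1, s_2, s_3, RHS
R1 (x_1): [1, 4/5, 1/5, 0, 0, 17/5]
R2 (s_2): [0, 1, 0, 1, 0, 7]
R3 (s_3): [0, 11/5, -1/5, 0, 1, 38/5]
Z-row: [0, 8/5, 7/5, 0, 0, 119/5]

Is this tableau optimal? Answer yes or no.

Every Z-row coefficient is ≥ 0, so the tableau is optimal.

yes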